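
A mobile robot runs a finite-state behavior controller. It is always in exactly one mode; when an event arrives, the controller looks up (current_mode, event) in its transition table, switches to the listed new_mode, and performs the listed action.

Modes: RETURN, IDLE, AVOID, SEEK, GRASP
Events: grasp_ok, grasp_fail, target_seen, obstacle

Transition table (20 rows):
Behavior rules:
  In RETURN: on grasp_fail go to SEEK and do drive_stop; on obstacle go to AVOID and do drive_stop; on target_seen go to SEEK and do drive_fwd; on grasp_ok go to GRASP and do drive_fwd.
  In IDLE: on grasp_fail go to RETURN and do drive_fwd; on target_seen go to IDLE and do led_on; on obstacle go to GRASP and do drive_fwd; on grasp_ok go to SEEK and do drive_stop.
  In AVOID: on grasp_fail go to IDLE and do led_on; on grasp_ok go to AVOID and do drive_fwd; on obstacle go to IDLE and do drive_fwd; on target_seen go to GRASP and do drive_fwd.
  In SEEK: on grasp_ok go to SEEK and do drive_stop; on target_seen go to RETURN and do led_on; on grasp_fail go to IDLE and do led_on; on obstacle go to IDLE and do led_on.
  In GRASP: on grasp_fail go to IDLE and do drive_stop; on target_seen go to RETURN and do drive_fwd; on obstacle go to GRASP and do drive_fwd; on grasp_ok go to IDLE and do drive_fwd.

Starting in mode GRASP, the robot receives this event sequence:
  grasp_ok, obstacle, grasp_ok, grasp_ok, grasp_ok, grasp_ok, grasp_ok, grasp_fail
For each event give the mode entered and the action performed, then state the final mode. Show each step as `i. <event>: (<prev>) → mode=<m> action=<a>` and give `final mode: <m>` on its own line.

1. grasp_ok: (GRASP) → mode=IDLE action=drive_fwd
2. obstacle: (IDLE) → mode=GRASP action=drive_fwd
3. grasp_ok: (GRASP) → mode=IDLE action=drive_fwd
4. grasp_ok: (IDLE) → mode=SEEK action=drive_stop
5. grasp_ok: (SEEK) → mode=SEEK action=drive_stop
6. grasp_ok: (SEEK) → mode=SEEK action=drive_stop
7. grasp_ok: (SEEK) → mode=SEEK action=drive_stop
8. grasp_fail: (SEEK) → mode=IDLE action=led_on

final mode: IDLE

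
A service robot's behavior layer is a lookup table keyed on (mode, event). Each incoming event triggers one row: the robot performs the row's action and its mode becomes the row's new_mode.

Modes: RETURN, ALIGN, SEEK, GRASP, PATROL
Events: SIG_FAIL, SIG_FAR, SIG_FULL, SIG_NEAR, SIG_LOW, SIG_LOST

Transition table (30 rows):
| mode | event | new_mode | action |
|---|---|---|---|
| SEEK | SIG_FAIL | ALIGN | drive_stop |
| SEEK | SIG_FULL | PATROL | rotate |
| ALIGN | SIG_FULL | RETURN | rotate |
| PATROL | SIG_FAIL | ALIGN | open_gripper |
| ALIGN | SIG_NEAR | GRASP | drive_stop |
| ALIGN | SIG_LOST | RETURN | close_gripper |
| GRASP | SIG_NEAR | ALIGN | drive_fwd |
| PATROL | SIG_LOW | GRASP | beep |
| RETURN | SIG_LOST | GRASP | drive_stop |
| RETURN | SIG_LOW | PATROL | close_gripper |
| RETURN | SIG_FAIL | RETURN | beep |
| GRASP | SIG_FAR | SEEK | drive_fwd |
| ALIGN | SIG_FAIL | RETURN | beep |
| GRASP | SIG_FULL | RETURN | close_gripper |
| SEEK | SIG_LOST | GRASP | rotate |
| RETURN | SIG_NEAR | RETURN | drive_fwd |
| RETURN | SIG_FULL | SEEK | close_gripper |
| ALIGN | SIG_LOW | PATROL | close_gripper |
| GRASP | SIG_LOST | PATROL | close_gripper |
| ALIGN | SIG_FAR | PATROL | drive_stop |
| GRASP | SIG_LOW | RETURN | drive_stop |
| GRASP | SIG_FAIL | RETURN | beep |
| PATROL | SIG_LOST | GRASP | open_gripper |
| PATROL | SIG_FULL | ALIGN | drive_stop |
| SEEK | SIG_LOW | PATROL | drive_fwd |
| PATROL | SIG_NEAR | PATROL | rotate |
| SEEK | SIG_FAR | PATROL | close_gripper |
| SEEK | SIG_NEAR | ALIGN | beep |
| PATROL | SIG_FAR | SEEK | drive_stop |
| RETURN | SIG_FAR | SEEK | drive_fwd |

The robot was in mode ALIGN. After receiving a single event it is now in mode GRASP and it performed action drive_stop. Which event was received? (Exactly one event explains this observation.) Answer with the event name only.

SIG_NEAR

try SIG_FAIL: (ALIGN, SIG_FAIL) → (RETURN, beep)
try SIG_FAR: (ALIGN, SIG_FAR) → (PATROL, drive_stop)
try SIG_FULL: (ALIGN, SIG_FULL) → (RETURN, rotate)
try SIG_NEAR: (ALIGN, SIG_NEAR) → (GRASP, drive_stop)  ← matches
try SIG_LOW: (ALIGN, SIG_LOW) → (PATROL, close_gripper)
try SIG_LOST: (ALIGN, SIG_LOST) → (RETURN, close_gripper)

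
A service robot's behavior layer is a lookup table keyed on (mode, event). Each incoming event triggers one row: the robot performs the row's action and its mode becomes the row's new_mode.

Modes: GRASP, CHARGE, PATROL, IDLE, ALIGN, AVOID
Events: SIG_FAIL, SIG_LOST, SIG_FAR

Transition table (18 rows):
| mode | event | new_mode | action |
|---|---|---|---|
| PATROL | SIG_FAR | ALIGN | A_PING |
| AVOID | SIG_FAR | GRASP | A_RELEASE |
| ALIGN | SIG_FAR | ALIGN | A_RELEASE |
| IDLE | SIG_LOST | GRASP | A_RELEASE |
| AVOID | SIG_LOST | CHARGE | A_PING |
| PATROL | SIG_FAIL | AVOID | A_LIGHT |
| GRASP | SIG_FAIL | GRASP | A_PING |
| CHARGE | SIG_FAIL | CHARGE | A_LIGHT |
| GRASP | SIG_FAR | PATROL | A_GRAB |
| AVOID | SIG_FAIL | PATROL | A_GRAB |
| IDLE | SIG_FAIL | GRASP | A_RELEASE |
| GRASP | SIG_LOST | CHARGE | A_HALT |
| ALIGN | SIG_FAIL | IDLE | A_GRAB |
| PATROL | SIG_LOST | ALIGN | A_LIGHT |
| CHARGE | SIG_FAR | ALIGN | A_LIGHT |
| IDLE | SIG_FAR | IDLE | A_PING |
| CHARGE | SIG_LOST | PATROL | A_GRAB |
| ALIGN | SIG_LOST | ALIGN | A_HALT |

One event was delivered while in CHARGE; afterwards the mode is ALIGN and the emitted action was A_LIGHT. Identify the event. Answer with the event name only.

SIG_FAR

try SIG_FAIL: (CHARGE, SIG_FAIL) → (CHARGE, A_LIGHT)
try SIG_LOST: (CHARGE, SIG_LOST) → (PATROL, A_GRAB)
try SIG_FAR: (CHARGE, SIG_FAR) → (ALIGN, A_LIGHT)  ← matches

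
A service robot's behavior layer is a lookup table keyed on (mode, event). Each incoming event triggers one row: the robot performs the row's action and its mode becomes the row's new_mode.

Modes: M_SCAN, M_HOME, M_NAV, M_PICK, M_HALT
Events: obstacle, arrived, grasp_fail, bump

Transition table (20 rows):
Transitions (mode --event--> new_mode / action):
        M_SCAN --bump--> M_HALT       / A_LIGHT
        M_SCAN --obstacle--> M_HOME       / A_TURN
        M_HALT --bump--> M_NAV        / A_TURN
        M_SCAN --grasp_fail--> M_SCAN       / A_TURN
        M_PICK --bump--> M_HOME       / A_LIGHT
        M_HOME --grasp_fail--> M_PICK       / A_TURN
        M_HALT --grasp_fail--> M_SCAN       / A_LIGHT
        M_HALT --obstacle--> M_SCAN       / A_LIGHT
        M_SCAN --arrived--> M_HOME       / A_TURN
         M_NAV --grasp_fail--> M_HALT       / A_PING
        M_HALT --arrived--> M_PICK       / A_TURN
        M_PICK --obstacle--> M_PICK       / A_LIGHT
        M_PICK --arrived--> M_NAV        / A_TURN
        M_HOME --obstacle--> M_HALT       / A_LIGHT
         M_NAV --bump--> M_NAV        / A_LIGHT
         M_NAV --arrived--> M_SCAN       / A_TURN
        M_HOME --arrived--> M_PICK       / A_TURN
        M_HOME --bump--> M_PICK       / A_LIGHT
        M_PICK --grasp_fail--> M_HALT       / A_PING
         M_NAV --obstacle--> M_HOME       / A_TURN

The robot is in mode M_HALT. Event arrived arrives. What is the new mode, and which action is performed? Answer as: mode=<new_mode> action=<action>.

current mode = M_HALT; filter table to that mode:
  (M_HALT, bump) → (M_NAV, A_TURN)
  (M_HALT, grasp_fail) → (M_SCAN, A_LIGHT)
  (M_HALT, obstacle) → (M_SCAN, A_LIGHT)
  (M_HALT, arrived) → (M_PICK, A_TURN)  ← event matches
event = arrived selects (M_PICK, A_TURN)

mode=M_PICK action=A_TURN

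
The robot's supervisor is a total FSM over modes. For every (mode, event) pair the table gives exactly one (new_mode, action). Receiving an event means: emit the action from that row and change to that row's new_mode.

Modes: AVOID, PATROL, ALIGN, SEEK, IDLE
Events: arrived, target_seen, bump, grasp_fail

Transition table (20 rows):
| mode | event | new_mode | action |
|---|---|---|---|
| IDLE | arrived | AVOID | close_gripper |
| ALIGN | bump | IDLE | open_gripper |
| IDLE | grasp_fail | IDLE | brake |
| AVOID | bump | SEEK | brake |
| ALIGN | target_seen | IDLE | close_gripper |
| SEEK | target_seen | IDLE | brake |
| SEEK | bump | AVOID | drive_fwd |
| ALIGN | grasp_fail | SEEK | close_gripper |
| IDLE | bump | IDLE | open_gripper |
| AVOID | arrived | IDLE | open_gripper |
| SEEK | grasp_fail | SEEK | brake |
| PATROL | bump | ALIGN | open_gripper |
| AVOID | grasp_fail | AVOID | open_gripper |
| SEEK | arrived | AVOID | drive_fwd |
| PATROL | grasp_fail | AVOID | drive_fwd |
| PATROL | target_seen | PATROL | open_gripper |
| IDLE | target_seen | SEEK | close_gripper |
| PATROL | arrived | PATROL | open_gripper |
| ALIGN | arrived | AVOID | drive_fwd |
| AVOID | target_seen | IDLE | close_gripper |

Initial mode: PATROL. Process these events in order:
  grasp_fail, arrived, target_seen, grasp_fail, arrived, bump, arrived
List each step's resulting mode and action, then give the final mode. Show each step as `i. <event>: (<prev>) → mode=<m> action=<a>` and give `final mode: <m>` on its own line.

final mode: AVOID

1. grasp_fail: (PATROL) → mode=AVOID action=drive_fwd
2. arrived: (AVOID) → mode=IDLE action=open_gripper
3. target_seen: (IDLE) → mode=SEEK action=close_gripper
4. grasp_fail: (SEEK) → mode=SEEK action=brake
5. arrived: (SEEK) → mode=AVOID action=drive_fwd
6. bump: (AVOID) → mode=SEEK action=brake
7. arrived: (SEEK) → mode=AVOID action=drive_fwd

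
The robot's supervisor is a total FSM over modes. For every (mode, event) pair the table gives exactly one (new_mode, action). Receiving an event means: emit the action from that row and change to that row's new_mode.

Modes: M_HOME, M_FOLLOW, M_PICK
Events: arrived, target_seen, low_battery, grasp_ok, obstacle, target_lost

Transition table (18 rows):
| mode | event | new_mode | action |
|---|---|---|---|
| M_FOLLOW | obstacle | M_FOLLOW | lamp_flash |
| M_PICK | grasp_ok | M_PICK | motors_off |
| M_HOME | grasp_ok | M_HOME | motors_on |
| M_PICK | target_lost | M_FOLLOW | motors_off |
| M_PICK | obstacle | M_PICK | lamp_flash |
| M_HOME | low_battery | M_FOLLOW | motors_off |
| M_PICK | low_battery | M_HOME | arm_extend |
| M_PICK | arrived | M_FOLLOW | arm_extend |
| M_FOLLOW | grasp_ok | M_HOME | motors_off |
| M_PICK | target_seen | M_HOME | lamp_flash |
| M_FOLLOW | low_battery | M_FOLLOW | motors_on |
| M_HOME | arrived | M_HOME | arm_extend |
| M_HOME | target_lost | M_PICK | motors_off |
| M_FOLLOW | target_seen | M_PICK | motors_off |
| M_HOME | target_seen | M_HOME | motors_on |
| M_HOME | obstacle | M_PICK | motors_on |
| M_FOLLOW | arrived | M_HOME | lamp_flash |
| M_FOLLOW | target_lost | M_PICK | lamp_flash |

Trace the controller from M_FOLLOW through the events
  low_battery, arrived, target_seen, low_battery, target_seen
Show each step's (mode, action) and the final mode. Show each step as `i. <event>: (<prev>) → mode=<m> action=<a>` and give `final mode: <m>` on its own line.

final mode: M_PICK

1. low_battery: (M_FOLLOW) → mode=M_FOLLOW action=motors_on
2. arrived: (M_FOLLOW) → mode=M_HOME action=lamp_flash
3. target_seen: (M_HOME) → mode=M_HOME action=motors_on
4. low_battery: (M_HOME) → mode=M_FOLLOW action=motors_off
5. target_seen: (M_FOLLOW) → mode=M_PICK action=motors_off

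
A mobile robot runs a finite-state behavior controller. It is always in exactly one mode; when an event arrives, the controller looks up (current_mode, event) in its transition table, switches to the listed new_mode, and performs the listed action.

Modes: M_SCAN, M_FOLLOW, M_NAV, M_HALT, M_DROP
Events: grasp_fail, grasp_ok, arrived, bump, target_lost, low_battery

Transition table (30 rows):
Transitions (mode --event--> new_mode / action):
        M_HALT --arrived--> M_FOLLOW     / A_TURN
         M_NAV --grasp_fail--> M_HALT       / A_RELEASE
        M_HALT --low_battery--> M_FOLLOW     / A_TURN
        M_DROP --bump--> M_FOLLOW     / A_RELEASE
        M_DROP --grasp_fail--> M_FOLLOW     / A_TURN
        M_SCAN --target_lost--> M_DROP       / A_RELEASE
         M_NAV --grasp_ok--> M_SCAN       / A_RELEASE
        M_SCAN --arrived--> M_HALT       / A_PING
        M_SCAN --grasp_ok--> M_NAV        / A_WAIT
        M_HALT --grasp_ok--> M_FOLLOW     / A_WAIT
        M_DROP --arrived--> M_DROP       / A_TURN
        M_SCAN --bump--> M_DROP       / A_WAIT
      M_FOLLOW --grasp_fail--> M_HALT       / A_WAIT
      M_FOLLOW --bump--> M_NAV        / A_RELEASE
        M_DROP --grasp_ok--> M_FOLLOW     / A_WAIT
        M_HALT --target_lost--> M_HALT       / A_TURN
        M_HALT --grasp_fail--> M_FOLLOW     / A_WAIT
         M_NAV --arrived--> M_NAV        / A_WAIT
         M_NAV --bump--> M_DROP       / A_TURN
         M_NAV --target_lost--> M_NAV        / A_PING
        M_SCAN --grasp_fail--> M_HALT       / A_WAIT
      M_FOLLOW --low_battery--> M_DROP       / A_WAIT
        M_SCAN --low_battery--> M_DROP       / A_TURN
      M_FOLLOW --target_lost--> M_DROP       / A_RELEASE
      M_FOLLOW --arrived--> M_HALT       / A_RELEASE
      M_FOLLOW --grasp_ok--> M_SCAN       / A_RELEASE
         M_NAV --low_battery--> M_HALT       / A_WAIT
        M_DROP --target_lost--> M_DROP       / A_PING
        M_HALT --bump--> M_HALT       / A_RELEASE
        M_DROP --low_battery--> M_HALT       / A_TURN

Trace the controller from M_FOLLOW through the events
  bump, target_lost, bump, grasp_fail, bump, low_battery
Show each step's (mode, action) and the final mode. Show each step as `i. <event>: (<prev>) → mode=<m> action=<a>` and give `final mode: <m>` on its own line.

final mode: M_HALT

1. bump: (M_FOLLOW) → mode=M_NAV action=A_RELEASE
2. target_lost: (M_NAV) → mode=M_NAV action=A_PING
3. bump: (M_NAV) → mode=M_DROP action=A_TURN
4. grasp_fail: (M_DROP) → mode=M_FOLLOW action=A_TURN
5. bump: (M_FOLLOW) → mode=M_NAV action=A_RELEASE
6. low_battery: (M_NAV) → mode=M_HALT action=A_WAIT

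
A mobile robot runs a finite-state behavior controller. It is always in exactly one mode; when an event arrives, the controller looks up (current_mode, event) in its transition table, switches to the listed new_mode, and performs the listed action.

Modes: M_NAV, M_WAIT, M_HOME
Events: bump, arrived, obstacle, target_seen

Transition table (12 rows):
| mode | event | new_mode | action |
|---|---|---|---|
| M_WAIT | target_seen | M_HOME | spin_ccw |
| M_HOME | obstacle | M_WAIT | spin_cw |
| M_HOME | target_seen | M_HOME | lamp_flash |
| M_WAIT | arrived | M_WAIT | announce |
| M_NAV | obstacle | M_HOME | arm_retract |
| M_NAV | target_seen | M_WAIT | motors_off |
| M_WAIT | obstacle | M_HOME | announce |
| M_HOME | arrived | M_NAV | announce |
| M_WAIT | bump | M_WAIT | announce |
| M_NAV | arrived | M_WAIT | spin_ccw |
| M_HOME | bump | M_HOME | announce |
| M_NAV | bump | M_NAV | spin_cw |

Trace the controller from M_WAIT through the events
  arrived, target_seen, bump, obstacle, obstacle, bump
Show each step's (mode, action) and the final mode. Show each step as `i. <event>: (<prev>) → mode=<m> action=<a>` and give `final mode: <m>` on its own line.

1. arrived: (M_WAIT) → mode=M_WAIT action=announce
2. target_seen: (M_WAIT) → mode=M_HOME action=spin_ccw
3. bump: (M_HOME) → mode=M_HOME action=announce
4. obstacle: (M_HOME) → mode=M_WAIT action=spin_cw
5. obstacle: (M_WAIT) → mode=M_HOME action=announce
6. bump: (M_HOME) → mode=M_HOME action=announce

final mode: M_HOME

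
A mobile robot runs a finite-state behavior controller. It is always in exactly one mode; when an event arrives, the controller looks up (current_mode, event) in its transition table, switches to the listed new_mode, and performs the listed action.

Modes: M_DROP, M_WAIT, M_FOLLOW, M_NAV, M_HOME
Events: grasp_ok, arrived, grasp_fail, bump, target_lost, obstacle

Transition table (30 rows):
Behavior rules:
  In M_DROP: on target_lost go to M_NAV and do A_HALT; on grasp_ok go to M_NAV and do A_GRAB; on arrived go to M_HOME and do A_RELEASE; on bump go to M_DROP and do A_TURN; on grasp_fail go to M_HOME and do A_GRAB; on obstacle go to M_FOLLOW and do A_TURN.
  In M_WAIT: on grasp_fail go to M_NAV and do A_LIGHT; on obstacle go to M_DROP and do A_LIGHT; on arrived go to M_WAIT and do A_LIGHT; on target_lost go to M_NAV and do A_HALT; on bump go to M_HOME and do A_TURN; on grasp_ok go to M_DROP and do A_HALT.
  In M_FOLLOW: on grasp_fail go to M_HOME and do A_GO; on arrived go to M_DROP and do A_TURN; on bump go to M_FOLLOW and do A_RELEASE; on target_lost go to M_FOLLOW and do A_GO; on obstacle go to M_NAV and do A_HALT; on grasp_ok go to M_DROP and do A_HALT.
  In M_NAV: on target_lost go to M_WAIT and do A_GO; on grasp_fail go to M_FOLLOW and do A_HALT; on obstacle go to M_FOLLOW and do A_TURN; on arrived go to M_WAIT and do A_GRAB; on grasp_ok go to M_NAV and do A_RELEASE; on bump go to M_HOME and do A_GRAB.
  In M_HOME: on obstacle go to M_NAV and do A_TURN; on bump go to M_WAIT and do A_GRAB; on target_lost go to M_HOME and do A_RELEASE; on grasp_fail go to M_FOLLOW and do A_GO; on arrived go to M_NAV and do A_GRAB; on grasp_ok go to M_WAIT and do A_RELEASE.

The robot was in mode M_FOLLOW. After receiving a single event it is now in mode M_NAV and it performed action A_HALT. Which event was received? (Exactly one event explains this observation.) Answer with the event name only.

try grasp_ok: (M_FOLLOW, grasp_ok) → (M_DROP, A_HALT)
try arrived: (M_FOLLOW, arrived) → (M_DROP, A_TURN)
try grasp_fail: (M_FOLLOW, grasp_fail) → (M_HOME, A_GO)
try bump: (M_FOLLOW, bump) → (M_FOLLOW, A_RELEASE)
try target_lost: (M_FOLLOW, target_lost) → (M_FOLLOW, A_GO)
try obstacle: (M_FOLLOW, obstacle) → (M_NAV, A_HALT)  ← matches

obstacle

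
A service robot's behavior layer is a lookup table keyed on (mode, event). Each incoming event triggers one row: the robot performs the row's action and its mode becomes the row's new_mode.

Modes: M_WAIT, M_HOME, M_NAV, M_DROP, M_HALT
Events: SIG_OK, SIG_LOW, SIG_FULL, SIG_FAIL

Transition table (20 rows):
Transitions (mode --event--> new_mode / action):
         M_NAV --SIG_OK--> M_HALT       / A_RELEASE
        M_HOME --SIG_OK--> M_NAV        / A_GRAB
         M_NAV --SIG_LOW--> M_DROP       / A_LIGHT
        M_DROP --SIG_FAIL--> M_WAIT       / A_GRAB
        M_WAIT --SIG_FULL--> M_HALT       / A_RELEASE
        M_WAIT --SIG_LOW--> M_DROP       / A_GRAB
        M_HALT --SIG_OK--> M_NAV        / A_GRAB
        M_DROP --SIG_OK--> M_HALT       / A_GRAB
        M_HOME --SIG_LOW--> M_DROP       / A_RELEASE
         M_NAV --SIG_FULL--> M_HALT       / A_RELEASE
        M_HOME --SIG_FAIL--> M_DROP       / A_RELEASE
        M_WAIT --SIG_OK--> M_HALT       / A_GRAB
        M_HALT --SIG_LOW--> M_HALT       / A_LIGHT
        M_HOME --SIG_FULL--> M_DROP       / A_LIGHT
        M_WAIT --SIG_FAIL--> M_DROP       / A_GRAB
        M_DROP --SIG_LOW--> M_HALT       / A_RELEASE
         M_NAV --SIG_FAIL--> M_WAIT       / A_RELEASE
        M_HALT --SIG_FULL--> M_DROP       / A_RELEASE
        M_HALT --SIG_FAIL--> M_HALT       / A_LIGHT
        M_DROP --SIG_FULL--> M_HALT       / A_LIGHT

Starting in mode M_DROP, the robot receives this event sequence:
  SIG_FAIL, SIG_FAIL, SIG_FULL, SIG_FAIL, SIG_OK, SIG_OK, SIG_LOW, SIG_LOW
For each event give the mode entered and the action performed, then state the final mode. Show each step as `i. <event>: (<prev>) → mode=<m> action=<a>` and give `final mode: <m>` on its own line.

1. SIG_FAIL: (M_DROP) → mode=M_WAIT action=A_GRAB
2. SIG_FAIL: (M_WAIT) → mode=M_DROP action=A_GRAB
3. SIG_FULL: (M_DROP) → mode=M_HALT action=A_LIGHT
4. SIG_FAIL: (M_HALT) → mode=M_HALT action=A_LIGHT
5. SIG_OK: (M_HALT) → mode=M_NAV action=A_GRAB
6. SIG_OK: (M_NAV) → mode=M_HALT action=A_RELEASE
7. SIG_LOW: (M_HALT) → mode=M_HALT action=A_LIGHT
8. SIG_LOW: (M_HALT) → mode=M_HALT action=A_LIGHT

final mode: M_HALT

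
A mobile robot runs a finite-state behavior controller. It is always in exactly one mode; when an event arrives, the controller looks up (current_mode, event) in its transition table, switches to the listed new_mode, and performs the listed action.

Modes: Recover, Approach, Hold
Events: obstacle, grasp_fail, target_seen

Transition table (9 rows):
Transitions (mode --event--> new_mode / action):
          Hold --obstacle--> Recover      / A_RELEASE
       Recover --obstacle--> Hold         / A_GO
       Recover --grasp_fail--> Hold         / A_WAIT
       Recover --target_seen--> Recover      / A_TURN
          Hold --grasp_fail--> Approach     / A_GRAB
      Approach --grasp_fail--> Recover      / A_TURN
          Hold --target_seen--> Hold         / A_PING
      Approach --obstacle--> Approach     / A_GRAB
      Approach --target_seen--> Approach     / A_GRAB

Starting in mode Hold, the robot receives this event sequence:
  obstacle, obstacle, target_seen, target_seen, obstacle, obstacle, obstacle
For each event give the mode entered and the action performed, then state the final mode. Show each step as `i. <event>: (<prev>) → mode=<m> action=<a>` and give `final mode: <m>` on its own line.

1. obstacle: (Hold) → mode=Recover action=A_RELEASE
2. obstacle: (Recover) → mode=Hold action=A_GO
3. target_seen: (Hold) → mode=Hold action=A_PING
4. target_seen: (Hold) → mode=Hold action=A_PING
5. obstacle: (Hold) → mode=Recover action=A_RELEASE
6. obstacle: (Recover) → mode=Hold action=A_GO
7. obstacle: (Hold) → mode=Recover action=A_RELEASE

final mode: Recover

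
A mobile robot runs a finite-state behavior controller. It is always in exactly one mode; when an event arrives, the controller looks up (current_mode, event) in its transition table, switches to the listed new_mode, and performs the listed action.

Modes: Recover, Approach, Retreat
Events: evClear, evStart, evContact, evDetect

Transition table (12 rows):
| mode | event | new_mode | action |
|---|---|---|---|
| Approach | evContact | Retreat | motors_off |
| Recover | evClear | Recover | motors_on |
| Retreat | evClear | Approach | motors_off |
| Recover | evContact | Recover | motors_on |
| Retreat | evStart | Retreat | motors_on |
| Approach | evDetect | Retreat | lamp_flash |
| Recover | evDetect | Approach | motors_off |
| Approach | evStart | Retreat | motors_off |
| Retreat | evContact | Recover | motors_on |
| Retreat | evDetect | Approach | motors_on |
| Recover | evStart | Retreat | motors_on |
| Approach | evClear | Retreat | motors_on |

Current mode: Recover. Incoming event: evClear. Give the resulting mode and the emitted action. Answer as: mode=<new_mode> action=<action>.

current mode = Recover; filter table to that mode:
  (Recover, evClear) → (Recover, motors_on)  ← event matches
  (Recover, evContact) → (Recover, motors_on)
  (Recover, evDetect) → (Approach, motors_off)
  (Recover, evStart) → (Retreat, motors_on)
event = evClear selects (Recover, motors_on)

mode=Recover action=motors_on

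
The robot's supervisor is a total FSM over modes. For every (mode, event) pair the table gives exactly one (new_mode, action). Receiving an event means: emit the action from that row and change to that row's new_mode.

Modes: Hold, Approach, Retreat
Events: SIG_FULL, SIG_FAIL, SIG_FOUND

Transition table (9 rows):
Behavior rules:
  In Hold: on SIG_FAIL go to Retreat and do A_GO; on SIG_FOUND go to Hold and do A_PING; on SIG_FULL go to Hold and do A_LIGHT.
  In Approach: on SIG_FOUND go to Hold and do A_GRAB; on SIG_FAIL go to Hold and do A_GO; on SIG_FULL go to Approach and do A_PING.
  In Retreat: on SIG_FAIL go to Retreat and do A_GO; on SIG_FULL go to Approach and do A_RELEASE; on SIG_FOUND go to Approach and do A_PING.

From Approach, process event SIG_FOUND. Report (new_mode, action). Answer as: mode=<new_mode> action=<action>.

current mode = Approach; filter table to that mode:
  (Approach, SIG_FOUND) → (Hold, A_GRAB)  ← event matches
  (Approach, SIG_FAIL) → (Hold, A_GO)
  (Approach, SIG_FULL) → (Approach, A_PING)
event = SIG_FOUND selects (Hold, A_GRAB)

mode=Hold action=A_GRAB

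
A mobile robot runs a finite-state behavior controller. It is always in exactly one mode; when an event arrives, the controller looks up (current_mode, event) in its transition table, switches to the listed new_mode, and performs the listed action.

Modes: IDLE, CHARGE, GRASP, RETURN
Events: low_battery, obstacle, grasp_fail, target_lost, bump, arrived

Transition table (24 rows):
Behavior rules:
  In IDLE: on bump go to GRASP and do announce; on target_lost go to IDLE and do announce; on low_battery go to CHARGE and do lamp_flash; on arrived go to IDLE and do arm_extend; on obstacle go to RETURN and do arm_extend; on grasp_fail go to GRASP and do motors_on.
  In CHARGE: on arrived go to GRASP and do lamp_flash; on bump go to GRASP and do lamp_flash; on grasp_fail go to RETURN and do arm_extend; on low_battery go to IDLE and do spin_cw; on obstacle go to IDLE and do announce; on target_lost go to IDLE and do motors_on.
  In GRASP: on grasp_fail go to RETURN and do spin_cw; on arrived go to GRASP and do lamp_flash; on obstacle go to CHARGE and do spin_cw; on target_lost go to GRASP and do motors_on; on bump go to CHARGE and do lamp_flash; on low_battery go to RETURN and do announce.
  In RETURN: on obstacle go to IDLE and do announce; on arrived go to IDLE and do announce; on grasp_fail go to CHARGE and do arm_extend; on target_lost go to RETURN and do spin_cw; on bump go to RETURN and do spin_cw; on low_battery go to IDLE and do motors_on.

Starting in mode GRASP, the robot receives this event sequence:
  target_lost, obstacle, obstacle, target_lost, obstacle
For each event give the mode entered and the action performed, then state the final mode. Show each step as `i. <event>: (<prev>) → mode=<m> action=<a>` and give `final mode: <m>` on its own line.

1. target_lost: (GRASP) → mode=GRASP action=motors_on
2. obstacle: (GRASP) → mode=CHARGE action=spin_cw
3. obstacle: (CHARGE) → mode=IDLE action=announce
4. target_lost: (IDLE) → mode=IDLE action=announce
5. obstacle: (IDLE) → mode=RETURN action=arm_extend

final mode: RETURN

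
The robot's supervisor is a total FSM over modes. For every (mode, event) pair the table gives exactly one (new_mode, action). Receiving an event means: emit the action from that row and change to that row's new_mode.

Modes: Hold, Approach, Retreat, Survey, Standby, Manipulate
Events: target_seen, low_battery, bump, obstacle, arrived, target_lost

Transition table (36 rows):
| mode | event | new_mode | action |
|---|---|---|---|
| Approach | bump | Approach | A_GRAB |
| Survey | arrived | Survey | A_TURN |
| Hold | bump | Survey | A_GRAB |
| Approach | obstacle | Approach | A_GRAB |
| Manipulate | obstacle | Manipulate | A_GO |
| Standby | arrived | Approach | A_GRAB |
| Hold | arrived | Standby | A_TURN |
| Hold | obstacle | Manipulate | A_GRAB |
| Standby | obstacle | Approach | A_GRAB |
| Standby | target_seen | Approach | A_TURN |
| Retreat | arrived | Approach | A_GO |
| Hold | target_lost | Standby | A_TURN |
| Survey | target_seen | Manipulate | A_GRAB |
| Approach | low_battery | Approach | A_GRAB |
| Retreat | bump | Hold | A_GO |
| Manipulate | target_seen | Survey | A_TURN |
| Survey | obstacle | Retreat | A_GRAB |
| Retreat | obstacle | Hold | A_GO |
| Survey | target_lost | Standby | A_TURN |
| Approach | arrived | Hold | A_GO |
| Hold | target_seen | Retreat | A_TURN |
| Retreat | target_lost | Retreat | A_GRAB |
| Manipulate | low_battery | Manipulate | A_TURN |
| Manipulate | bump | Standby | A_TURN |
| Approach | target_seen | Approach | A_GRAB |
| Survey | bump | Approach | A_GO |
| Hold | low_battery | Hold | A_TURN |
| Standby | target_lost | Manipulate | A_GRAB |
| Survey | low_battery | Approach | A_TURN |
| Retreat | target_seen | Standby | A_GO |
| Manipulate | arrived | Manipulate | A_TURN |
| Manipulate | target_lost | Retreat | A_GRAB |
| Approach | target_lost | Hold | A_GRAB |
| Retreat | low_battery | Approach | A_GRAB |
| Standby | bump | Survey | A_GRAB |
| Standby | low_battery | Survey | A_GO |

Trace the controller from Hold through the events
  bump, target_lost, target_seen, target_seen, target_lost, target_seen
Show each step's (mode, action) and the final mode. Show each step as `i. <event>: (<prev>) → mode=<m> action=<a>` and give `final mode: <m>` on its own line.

final mode: Retreat

1. bump: (Hold) → mode=Survey action=A_GRAB
2. target_lost: (Survey) → mode=Standby action=A_TURN
3. target_seen: (Standby) → mode=Approach action=A_TURN
4. target_seen: (Approach) → mode=Approach action=A_GRAB
5. target_lost: (Approach) → mode=Hold action=A_GRAB
6. target_seen: (Hold) → mode=Retreat action=A_TURN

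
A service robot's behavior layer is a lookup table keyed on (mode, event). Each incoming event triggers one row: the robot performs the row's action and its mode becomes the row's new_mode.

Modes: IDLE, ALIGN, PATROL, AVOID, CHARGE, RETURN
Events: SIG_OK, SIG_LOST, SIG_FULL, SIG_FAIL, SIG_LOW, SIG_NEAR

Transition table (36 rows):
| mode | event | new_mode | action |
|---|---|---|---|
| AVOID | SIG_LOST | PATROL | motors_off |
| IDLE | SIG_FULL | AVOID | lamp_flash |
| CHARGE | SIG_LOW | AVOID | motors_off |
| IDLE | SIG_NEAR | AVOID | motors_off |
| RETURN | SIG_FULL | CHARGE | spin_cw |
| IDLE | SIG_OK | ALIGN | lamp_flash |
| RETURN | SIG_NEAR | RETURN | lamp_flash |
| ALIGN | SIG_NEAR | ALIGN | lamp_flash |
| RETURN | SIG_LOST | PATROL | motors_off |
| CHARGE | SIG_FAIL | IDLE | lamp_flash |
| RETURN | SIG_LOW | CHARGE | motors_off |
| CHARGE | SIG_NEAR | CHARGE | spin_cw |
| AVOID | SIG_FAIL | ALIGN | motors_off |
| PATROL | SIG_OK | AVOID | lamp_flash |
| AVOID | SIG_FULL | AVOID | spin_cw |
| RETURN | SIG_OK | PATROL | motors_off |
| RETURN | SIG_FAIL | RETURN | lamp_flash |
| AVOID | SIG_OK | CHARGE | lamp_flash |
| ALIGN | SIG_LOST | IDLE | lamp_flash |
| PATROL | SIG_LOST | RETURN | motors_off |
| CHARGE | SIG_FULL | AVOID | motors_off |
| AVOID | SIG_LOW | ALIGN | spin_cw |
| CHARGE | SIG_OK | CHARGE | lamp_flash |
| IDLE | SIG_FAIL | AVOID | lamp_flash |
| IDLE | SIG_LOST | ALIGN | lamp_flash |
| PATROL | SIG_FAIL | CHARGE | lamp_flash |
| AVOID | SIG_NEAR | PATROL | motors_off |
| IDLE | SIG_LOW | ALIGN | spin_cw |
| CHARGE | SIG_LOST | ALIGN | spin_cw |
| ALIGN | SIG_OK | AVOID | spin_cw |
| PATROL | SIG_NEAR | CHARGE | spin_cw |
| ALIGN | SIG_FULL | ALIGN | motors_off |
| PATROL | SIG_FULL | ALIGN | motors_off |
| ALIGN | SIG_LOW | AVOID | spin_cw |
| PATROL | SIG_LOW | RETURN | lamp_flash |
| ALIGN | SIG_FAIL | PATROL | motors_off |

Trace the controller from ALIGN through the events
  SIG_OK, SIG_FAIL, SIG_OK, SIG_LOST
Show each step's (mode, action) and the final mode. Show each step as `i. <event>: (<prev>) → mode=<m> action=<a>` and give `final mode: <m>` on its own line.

1. SIG_OK: (ALIGN) → mode=AVOID action=spin_cw
2. SIG_FAIL: (AVOID) → mode=ALIGN action=motors_off
3. SIG_OK: (ALIGN) → mode=AVOID action=spin_cw
4. SIG_LOST: (AVOID) → mode=PATROL action=motors_off

final mode: PATROL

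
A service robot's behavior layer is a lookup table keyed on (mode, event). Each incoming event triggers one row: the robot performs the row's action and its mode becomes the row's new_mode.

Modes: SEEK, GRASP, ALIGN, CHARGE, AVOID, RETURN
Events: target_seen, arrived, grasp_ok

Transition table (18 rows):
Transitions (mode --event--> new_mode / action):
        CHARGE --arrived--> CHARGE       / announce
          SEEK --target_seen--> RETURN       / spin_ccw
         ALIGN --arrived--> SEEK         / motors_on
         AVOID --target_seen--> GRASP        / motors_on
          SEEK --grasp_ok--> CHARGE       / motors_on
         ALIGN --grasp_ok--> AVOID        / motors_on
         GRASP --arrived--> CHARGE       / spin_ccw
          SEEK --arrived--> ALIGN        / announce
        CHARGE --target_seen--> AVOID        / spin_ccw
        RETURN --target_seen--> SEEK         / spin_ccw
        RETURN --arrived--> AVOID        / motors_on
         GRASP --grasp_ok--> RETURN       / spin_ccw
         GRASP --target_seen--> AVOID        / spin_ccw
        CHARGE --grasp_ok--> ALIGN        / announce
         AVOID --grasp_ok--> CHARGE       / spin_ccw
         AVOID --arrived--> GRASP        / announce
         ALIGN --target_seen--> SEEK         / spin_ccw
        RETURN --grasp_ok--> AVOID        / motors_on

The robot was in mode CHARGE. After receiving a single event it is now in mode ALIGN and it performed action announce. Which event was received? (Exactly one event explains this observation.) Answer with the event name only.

try target_seen: (CHARGE, target_seen) → (AVOID, spin_ccw)
try arrived: (CHARGE, arrived) → (CHARGE, announce)
try grasp_ok: (CHARGE, grasp_ok) → (ALIGN, announce)  ← matches

grasp_ok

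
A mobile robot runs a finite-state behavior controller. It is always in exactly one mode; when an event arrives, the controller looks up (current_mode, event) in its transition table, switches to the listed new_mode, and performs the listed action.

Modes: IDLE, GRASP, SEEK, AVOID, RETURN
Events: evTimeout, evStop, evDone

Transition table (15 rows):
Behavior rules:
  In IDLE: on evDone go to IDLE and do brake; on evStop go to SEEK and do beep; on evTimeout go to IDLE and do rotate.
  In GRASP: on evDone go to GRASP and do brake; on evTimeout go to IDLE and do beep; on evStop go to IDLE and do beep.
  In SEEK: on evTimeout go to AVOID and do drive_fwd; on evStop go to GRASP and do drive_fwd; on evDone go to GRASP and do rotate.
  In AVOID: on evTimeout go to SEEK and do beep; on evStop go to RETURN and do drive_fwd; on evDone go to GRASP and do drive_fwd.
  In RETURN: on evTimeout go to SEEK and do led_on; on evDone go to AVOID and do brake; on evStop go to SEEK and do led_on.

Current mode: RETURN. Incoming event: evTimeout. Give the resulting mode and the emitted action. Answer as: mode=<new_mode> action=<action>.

current mode = RETURN; filter table to that mode:
  (RETURN, evTimeout) → (SEEK, led_on)  ← event matches
  (RETURN, evDone) → (AVOID, brake)
  (RETURN, evStop) → (SEEK, led_on)
event = evTimeout selects (SEEK, led_on)

mode=SEEK action=led_on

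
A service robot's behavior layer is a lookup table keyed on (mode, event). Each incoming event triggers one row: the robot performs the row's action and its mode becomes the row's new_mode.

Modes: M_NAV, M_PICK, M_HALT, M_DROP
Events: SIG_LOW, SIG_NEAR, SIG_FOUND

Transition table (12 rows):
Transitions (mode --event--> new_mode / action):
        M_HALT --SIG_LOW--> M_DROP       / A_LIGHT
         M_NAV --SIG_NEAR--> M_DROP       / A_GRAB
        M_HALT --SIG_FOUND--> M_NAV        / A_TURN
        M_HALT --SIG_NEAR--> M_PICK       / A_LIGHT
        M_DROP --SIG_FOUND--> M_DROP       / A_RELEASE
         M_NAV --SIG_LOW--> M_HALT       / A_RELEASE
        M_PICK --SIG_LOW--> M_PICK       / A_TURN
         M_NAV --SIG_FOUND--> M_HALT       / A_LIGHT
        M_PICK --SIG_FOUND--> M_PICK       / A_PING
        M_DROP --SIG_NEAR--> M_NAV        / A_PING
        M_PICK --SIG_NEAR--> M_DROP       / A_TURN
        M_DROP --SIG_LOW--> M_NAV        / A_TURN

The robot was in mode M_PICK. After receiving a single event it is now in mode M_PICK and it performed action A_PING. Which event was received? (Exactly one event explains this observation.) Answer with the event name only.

SIG_FOUND

try SIG_LOW: (M_PICK, SIG_LOW) → (M_PICK, A_TURN)
try SIG_NEAR: (M_PICK, SIG_NEAR) → (M_DROP, A_TURN)
try SIG_FOUND: (M_PICK, SIG_FOUND) → (M_PICK, A_PING)  ← matches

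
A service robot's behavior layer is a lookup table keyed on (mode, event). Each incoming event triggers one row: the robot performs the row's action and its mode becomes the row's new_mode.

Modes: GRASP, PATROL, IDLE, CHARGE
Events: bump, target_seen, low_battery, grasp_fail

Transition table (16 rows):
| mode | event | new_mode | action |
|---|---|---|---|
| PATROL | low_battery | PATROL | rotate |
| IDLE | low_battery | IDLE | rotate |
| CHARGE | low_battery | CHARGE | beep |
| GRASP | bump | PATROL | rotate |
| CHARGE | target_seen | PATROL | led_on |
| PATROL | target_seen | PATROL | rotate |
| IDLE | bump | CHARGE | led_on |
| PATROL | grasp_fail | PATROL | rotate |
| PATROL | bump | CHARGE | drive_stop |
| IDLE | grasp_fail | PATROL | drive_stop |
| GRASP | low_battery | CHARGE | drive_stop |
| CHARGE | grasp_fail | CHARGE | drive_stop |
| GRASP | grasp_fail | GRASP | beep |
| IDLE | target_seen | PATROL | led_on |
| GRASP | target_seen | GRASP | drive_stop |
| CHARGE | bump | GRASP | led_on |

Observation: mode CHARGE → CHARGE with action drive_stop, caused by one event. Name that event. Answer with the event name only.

try bump: (CHARGE, bump) → (GRASP, led_on)
try target_seen: (CHARGE, target_seen) → (PATROL, led_on)
try low_battery: (CHARGE, low_battery) → (CHARGE, beep)
try grasp_fail: (CHARGE, grasp_fail) → (CHARGE, drive_stop)  ← matches

grasp_fail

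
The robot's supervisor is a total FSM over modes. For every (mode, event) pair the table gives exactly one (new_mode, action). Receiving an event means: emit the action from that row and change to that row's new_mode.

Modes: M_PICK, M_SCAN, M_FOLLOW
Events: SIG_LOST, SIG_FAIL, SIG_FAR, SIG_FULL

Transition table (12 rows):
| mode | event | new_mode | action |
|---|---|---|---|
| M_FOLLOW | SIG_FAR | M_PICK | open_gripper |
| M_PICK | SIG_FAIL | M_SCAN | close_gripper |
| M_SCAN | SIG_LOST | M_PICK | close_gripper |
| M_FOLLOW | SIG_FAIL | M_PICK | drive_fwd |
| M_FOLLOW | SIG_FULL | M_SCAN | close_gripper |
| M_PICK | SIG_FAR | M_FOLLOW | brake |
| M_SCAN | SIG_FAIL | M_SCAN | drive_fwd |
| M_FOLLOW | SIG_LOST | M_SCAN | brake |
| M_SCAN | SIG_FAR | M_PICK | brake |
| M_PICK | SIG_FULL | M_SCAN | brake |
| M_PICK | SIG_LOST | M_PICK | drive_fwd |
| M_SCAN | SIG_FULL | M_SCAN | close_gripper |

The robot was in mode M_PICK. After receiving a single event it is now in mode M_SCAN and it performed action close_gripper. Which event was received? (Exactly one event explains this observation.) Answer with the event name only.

try SIG_LOST: (M_PICK, SIG_LOST) → (M_PICK, drive_fwd)
try SIG_FAIL: (M_PICK, SIG_FAIL) → (M_SCAN, close_gripper)  ← matches
try SIG_FAR: (M_PICK, SIG_FAR) → (M_FOLLOW, brake)
try SIG_FULL: (M_PICK, SIG_FULL) → (M_SCAN, brake)

SIG_FAIL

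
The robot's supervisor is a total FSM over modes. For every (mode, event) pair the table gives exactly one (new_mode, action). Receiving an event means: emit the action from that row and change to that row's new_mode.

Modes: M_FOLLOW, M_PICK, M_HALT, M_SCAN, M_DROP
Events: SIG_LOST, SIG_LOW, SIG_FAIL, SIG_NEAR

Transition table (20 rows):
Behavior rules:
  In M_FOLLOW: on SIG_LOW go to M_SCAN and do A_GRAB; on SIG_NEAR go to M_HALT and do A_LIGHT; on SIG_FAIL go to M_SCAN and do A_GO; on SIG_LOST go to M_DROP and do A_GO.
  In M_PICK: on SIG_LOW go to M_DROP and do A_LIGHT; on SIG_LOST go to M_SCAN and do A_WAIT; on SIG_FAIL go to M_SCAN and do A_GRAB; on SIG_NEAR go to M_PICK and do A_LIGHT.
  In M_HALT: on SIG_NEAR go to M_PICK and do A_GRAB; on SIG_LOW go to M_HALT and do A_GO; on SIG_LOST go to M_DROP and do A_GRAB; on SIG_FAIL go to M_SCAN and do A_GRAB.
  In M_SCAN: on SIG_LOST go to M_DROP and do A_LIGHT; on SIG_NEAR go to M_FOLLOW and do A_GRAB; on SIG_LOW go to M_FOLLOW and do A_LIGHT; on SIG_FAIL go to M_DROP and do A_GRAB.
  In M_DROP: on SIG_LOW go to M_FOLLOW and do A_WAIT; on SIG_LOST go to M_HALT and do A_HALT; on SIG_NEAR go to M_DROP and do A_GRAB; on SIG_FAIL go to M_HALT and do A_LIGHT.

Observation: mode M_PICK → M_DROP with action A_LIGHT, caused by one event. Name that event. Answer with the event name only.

try SIG_LOST: (M_PICK, SIG_LOST) → (M_SCAN, A_WAIT)
try SIG_LOW: (M_PICK, SIG_LOW) → (M_DROP, A_LIGHT)  ← matches
try SIG_FAIL: (M_PICK, SIG_FAIL) → (M_SCAN, A_GRAB)
try SIG_NEAR: (M_PICK, SIG_NEAR) → (M_PICK, A_LIGHT)

SIG_LOW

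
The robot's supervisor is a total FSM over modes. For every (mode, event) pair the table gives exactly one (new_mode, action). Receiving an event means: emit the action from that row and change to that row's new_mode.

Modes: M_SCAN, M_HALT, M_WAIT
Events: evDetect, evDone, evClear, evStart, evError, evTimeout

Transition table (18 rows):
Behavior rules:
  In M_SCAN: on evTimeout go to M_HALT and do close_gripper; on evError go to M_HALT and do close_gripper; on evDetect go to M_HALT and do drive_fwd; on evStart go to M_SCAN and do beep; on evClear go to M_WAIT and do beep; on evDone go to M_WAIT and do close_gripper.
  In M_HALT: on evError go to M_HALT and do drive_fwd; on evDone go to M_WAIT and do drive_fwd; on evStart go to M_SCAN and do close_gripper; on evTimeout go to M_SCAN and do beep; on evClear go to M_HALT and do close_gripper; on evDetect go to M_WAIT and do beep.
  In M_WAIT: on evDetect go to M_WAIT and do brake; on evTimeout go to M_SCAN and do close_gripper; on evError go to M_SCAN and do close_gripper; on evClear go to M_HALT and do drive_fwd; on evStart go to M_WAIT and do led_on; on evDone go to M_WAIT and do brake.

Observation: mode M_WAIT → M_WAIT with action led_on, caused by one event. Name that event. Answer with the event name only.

evStart

try evDetect: (M_WAIT, evDetect) → (M_WAIT, brake)
try evDone: (M_WAIT, evDone) → (M_WAIT, brake)
try evClear: (M_WAIT, evClear) → (M_HALT, drive_fwd)
try evStart: (M_WAIT, evStart) → (M_WAIT, led_on)  ← matches
try evError: (M_WAIT, evError) → (M_SCAN, close_gripper)
try evTimeout: (M_WAIT, evTimeout) → (M_SCAN, close_gripper)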